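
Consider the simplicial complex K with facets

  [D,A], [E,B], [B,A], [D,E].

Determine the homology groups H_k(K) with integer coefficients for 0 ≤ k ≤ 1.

H_0 ≅ Z,  H_1 ≅ Z.

Fix the vertex order A < B < D < E and write every simplex with vertices in increasing order. Then dim K = 1 and the simplices of K are:

  0-simplices (4): A, B, D, E
  1-simplices (4): AB, AD, BE, DE

so the chain groups are C_0 ≅ Z^4, C_1 ≅ Z^4.

The boundary map ∂_1: C_1 → C_0 is given by ∂[p,q] = [q] − [p]. For instance
  ∂AB = B − A.
This gives a 4×4 integer matrix of rank 3; reducing to Smith normal form yields diagonal entries (1,1,1).

Now H_k = ker ∂_k / im ∂_{k+1}, so:

  H_0: rank C_0 − rank ∂_1 = 4 − 3 = 1, and the invariant factors of ∂_1 are all 1, so H_0 = Z.
  H_1: rank ker ∂_1 − rank ∂_2 = (4 − 3) − 0 = 1, and there is no ∂_2, so H_1 = Z.

As a check, the Euler characteristic is 4 − 4 = 0, which agrees with 1 − 1 = 0.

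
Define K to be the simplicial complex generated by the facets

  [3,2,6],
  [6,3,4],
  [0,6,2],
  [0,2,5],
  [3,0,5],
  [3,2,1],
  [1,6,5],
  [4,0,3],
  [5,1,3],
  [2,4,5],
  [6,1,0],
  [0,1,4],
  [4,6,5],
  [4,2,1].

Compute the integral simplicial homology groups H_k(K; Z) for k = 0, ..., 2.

H_0 = Z,  H_1 = Z^2,  H_2 = Z.

Fix the vertex order 0 < 1 < 2 < 3 < 4 < 5 < 6 and write every simplex with vertices in increasing order. Then dim K = 2 and the simplices of K are:

  0-simplices (7): [0], [1], [2], [3], [4], [5], [6]
  1-simplices (21): [0,1], [0,2], [0,3], [0,4], [0,5], [0,6], [1,2], [1,3], [1,4], [1,5], [1,6], [2,3], [2,4], [2,5], [2,6], [3,4], [3,5], [3,6], [4,5], [4,6], [5,6]
  2-simplices (14): [0,1,4], [0,1,6], [0,2,5], [0,2,6], [0,3,4], [0,3,5], [1,2,3], [1,2,4], [1,3,5], [1,5,6], [2,3,6], [2,4,5], [3,4,6], [4,5,6]

so the chain groups are C_0 ≅ Z^7, C_1 ≅ Z^21, C_2 ≅ Z^14.

∂_1: C_1 → C_0 is given by ∂[p,q] = [q] − [p]. For instance
  ∂[2,4] = [4] − [2].
This gives a 7×21 integer matrix of rank 6; reducing to Smith normal form yields diagonal entries (1,1,1,1,1,1).

The boundary map ∂_2: C_2 → C_1 sends each 2-simplex [p,q,r] to [q,r] − [p,r] + [p,q]. For instance
  ∂[0,2,5] = [2,5] − [0,5] + [0,2],
  ∂[0,2,6] = [2,6] − [0,6] + [0,2].
As a 21×14 matrix over Z this has rank 13, with invariant factors (1,1,1,1,1,1,1,1,1,1,1,1,1).

Now H_k = ker ∂_k / im ∂_{k+1}, so:

  H_0: rank C_0 − rank ∂_1 = 7 − 6 = 1, and the invariant factors of ∂_1 are all 1, so H_0 = Z.
  H_1: rank ker ∂_1 − rank ∂_2 = (21 − 6) − 13 = 2, and the invariant factors of ∂_2 are all 1, so H_1 = Z^2.
  H_2: rank ker ∂_2 − rank ∂_3 = (14 − 13) − 0 = 1, and there is no ∂_3, so H_2 = Z.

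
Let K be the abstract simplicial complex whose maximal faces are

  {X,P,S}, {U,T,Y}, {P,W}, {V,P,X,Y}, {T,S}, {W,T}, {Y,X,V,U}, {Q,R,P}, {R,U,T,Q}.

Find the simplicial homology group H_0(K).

K has 10 vertices, 23 edges, 14 triangles, 3 3-simplices.
rank ∂_0 = 0, rank ∂_1 = 9 ⇒ b_0 = 10 − 0 − 9 = 1; all invariant factors of ∂_1 are 1 so no torsion. So H_0 ≅ Z.

H_0 = Z.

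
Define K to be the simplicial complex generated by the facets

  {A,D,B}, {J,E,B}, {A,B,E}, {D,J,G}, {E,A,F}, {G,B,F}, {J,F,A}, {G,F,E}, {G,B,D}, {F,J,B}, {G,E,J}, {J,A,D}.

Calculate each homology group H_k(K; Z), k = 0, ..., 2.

We work with the vertex ordering A < B < D < E < F < G < J. The simplices of K, each written with vertices in increasing order, are:

  0-simplices (7): A, B, D, E, F, G, J
  1-simplices (18): AB, AD, AE, AF, AJ, BD, BE, BF, BG, BJ, DG, DJ, EF, EG, EJ, FG, FJ, GJ
  2-simplices (12): ABD, ABE, ADJ, AEF, AFJ, BDG, BEJ, BFG, BFJ, DGJ, EFG, EGJ

giving chain groups C_0 ≅ Z^7, C_1 ≅ Z^18, C_2 ≅ Z^12.

∂_1: C_1 → C_0 is given by ∂[p,q] = [q] − [p]. For instance
  ∂AE = E − A.
The 7×18 boundary matrix has rank 6 and Smith normal form diag(1,1,1,1,1,1).

∂_2: C_2 → C_1 sends each 2-simplex [p,q,r] to [q,r] − [p,r] + [p,q]. For instance
  ∂EFG = FG − EG + EF,
  ∂DGJ = GJ − DJ + DG.
This gives a 18×12 integer matrix of rank 12; reducing to Smith normal form yields diagonal entries (1,1,1,1,1,1,1,1,1,1,1,2).

Computing H_k = (kernel of ∂_k) / (image of ∂_{k+1}):

  H_0: rank C_0 − rank ∂_1 = 7 − 6 = 1, and the invariant factors of ∂_1 are all 1, so H_0 = Z.
  H_1: rank ker ∂_1 − rank ∂_2 = (18 − 6) − 12 = 0, and ∂_2 has invariant factor 2 > 1, so H_1 = Z/2.
  H_2: rank ker ∂_2 − rank ∂_3 = (12 − 12) − 0 = 0, and there is no ∂_3, so H_2 = 0.

(K is a triangulation of the real projective plane RP^2.)

H_0 ≅ Z,  H_1 ≅ Z/2,  H_2 = 0.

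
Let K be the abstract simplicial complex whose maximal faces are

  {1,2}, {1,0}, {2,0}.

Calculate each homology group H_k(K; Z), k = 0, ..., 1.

H_0 = Z,  H_1 = Z.

Take the total order 0 < 1 < 2 on the vertex set. Then K (dimension 1) consists of the simplices:

  0-simplices (3): [0], [1], [2]
  1-simplices (3): [0,1], [0,2], [1,2]

Hence C_0 ≅ Z^3, C_1 ≅ Z^3.

Boundary ∂_1: C_1 → C_0 sends each edge [p,q] (with p < q) to q − p.
This gives a 3×3 integer matrix of rank 2; reducing to Smith normal form yields diagonal entries (1,1).

Computing H_k = (kernel of ∂_k) / (image of ∂_{k+1}):

  H_0: rank C_0 − rank ∂_1 = 3 − 2 = 1, and the invariant factors of ∂_1 are all 1, so H_0 ≅ Z.
  H_1: rank ker ∂_1 − rank ∂_2 = (3 − 2) − 0 = 1, and there is no ∂_2, so H_1 ≅ Z.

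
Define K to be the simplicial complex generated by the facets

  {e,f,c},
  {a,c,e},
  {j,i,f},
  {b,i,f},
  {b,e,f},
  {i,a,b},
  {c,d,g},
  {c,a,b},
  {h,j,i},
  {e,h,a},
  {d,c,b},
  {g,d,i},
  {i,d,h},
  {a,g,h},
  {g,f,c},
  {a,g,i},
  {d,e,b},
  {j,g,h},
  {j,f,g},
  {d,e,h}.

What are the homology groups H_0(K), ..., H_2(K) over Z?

H_0 = Z,  H_1 = Z ⊕ Z/2,  H_2 = 0.

Order the vertices as a < b < c < d < e < f < g < h < i < j. Listing each simplex with vertices in this order, K has dimension 2 with simplices:

  0-simplices (10): a, b, c, d, e, f, g, h, i, j
  1-simplices (30): ab, ac, ae, ag, ah, ai, bc, bd, be, bf, bi, cd, ce, cf, cg, de, dg, dh, di, ef, eh, fg, fi, fj, gh, gi, gj, hi, hj, ij
  2-simplices (20): abc, abi, ace, aeh, agh, agi, bcd, bde, bef, bfi, cdg, cef, cfg, deh, dgi, dhi, fgj, fij, ghj, hij

so the chain groups are C_0 ≅ Z^10, C_1 ≅ Z^30, C_2 ≅ Z^20.

The boundary map ∂_1: C_1 → C_0 is given by ∂[p,q] = [q] − [p].
As a 10×30 matrix over Z this has rank 9, with invariant factors (1,1,1,1,1,1,1,1,1).

∂_2: C_2 → C_1 acts by ∂[p,q,r] = [q,r] − [p,r] + [p,q]. For instance
  ∂abc = bc − ac + ab,
  ∂bcd = cd − bd + bc.
The 30×20 boundary matrix has rank 20 and Smith normal form diag(1,1,1,1,1,1,1,1,1,1,1,1,1,1,1,1,1,1,1,2).

Computing H_k = (kernel of ∂_k) / (image of ∂_{k+1}):

  H_0: rank C_0 − rank ∂_1 = 10 − 9 = 1, and the invariant factors of ∂_1 are all 1, so H_0 ≅ Z.
  H_1: rank ker ∂_1 − rank ∂_2 = (30 − 9) − 20 = 1, and ∂_2 has invariant factor 2 > 1, so H_1 ≅ Z ⊕ Z/2.
  H_2: rank ker ∂_2 − rank ∂_3 = (20 − 20) − 0 = 0, and there is no ∂_3, so H_2 ≅ 0.

(K is a triangulation of the Klein bottle.)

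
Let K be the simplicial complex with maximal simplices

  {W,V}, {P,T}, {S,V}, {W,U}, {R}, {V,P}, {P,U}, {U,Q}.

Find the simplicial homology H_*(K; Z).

Order the vertices as P < Q < R < S < T < U < V < W. Listing each simplex with vertices in this order, K has dimension 1 with simplices:

  0-simplices (8): P, Q, R, S, T, U, V, W
  1-simplices (7): PT, PU, PV, QU, SV, UW, VW

so the chain groups are C_0 ≅ Z^8, C_1 ≅ Z^7.

∂_1: C_1 → C_0 sends each edge [p,q] (with p < q) to q − p. For instance
  ∂PU = U − P.
This gives a 8×7 integer matrix of rank 6; reducing to Smith normal form yields diagonal entries (1,1,1,1,1,1).

Computing H_k = (kernel of ∂_k) / (image of ∂_{k+1}):

  H_0: rank C_0 − rank ∂_1 = 8 − 6 = 2, and the invariant factors of ∂_1 are all 1, so H_0 ≅ Z^2.
  H_1: rank ker ∂_1 − rank ∂_2 = (7 − 6) − 0 = 1, and there is no ∂_2, so H_1 ≅ Z.

As a check, the Euler characteristic is 8 − 7 = 1, which agrees with 2 − 1 = 1.

H_0 = Z^2,  H_1 = Z.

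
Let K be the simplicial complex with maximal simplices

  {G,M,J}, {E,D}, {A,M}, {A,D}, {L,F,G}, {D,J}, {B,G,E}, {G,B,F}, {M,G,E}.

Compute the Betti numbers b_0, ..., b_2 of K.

b_0 = 1, b_1 = 2, b_2 = 0.

Order the vertices as A < B < D < E < F < G < J < L < M. Listing each simplex with vertices in this order, K has dimension 2 with simplices:

  0-simplices (9): A, B, D, E, F, G, J, L, M
  1-simplices (15): AD, AM, BE, BF, BG, DE, DJ, EG, EM, FG, FL, GJ, GL, GM, JM
  2-simplices (5): BEG, BFG, EGM, FGL, GJM

so the chain groups are C_0 ≅ Z^9, C_1 ≅ Z^15, C_2 ≅ Z^5.

Boundary ∂_1: C_1 → C_0 is given by ∂[p,q] = [q] − [p]. For instance
  ∂GM = M − G.
This gives a 9×15 integer matrix of rank 8; reducing to Smith normal form yields diagonal entries (1,1,1,1,1,1,1,1).

∂_2: C_2 → C_1 sends each 2-simplex [p,q,r] to [q,r] − [p,r] + [p,q]. For instance
  ∂GJM = JM − GM + GJ,
  ∂BFG = FG − BG + BF.
This gives a 15×5 integer matrix of rank 5; reducing to Smith normal form yields diagonal entries (1,1,1,1,1).

Computing H_k = (kernel of ∂_k) / (image of ∂_{k+1}):

  H_0: rank C_0 − rank ∂_1 = 9 − 8 = 1, and the invariant factors of ∂_1 are all 1, so H_0 = Z.
  H_1: rank ker ∂_1 − rank ∂_2 = (15 − 8) − 5 = 2, and the invariant factors of ∂_2 are all 1, so H_1 = Z^2.
  H_2: rank ker ∂_2 − rank ∂_3 = (5 − 5) − 0 = 0, and there is no ∂_3, so H_2 = 0.

Hence the Betti numbers are b_0 = 1, b_1 = 2, b_2 = 0.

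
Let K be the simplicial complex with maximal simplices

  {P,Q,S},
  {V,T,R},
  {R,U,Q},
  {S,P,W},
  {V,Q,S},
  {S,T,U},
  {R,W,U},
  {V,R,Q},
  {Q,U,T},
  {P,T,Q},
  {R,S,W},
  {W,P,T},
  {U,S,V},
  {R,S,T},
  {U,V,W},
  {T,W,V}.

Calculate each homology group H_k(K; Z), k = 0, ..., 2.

H_0 ≅ Z,  H_1 ≅ Z^2,  H_2 ≅ Z.

K has 8 vertices, 24 edges, 16 triangles.
rank ∂_0 = 0, rank ∂_1 = 7 ⇒ b_0 = 8 − 0 − 7 = 1; all invariant factors of ∂_1 are 1 so no torsion. So H_0 = Z.
rank ∂_1 = 7, rank ∂_2 = 15 ⇒ b_1 = 24 − 7 − 15 = 2; all invariant factors of ∂_2 are 1 so no torsion. So H_1 = Z^2.
rank ∂_2 = 15, rank ∂_3 = 0 ⇒ b_2 = 16 − 15 − 0 = 1. So H_2 = Z.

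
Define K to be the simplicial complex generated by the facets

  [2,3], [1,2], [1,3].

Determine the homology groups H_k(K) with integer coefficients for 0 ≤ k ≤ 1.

H_0 ≅ Z,  H_1 ≅ Z.

Order the vertices as 1 < 2 < 3. Listing each simplex with vertices in this order, K has dimension 1 with simplices:

  0-simplices (3): [1], [2], [3]
  1-simplices (3): [1,2], [1,3], [2,3]

giving chain groups C_0 ≅ Z^3, C_1 ≅ Z^3.

Boundary ∂_1: C_1 → C_0 maps an edge to its endpoints' difference, ∂[p,q] = q − p.
The 3×3 boundary matrix has rank 2 and Smith normal form diag(1,1).

From H_k ≅ ker(∂_k) / im(∂_{k+1}) we obtain:

  H_0: rank C_0 − rank ∂_1 = 3 − 2 = 1, and the invariant factors of ∂_1 are all 1, so H_0 = Z.
  H_1: rank ker ∂_1 − rank ∂_2 = (3 − 2) − 0 = 1, and there is no ∂_2, so H_1 = Z.

(K is a triangulation of the circle S^1.)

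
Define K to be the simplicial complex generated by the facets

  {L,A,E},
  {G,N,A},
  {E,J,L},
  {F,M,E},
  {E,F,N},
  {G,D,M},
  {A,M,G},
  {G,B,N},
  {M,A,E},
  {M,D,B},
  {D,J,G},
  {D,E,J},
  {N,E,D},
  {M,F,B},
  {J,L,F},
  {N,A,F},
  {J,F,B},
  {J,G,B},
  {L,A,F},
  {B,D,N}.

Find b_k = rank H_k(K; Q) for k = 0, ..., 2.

b_0 = 1, b_1 = 1, b_2 = 0.

Take the total order A < B < D < E < F < G < J < L < M < N on the vertex set. Then K (dimension 2) consists of the simplices:

  0-simplices (10): A, B, D, E, F, G, J, L, M, N
  1-simplices (30): AE, AF, AG, AL, AM, AN, BD, BF, BG, BJ, BM, BN, DE, DG, DJ, DM, DN, EF, EJ, EL, EM, EN, FJ, FL, FM, FN, GJ, GM, GN, JL
  2-simplices (20): AEL, AEM, AFL, AFN, AGM, AGN, BDM, BDN, BFJ, BFM, BGJ, BGN, DEJ, DEN, DGJ, DGM, EFM, EFN, EJL, FJL

so the chain groups are C_0 ≅ Z^10, C_1 ≅ Z^30, C_2 ≅ Z^20.

Boundary ∂_1: C_1 → C_0 sends each edge [p,q] (with p < q) to q − p. For instance
  ∂EL = L − E.
This gives a 10×30 integer matrix of rank 9; reducing to Smith normal form yields diagonal entries (1,1,1,1,1,1,1,1,1).

∂_2: C_2 → C_1 sends each 2-simplex [p,q,r] to [q,r] − [p,r] + [p,q]. For instance
  ∂AEL = EL − AL + AE,
  ∂BGJ = GJ − BJ + BG.
The resulting 30×20 matrix has rank 20, and its Smith normal form has invariant factors (1,1,1,1,1,1,1,1,1,1,1,1,1,1,1,1,1,1,1,2).

From H_k ≅ ker(∂_k) / im(∂_{k+1}) we obtain:

  H_0: rank C_0 − rank ∂_1 = 10 − 9 = 1, and the invariant factors of ∂_1 are all 1, so H_0 = Z.
  H_1: rank ker ∂_1 − rank ∂_2 = (30 − 9) − 20 = 1, and ∂_2 has invariant factor 2 > 1, so H_1 = Z ⊕ Z/2Z.
  H_2: rank ker ∂_2 − rank ∂_3 = (20 − 20) − 0 = 0, and there is no ∂_3, so H_2 = 0.

As a check, the Euler characteristic is 10 − 30 + 20 = 0, which agrees with 1 − 1 + 0 = 0.

Hence the Betti numbers are b_0 = 1, b_1 = 1, b_2 = 0.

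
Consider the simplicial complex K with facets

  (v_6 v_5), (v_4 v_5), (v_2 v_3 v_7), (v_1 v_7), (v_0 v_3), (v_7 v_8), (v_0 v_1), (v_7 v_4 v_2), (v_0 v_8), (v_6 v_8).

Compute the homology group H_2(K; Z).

Order the vertices as v_0 < v_1 < v_2 < v_3 < v_4 < v_5 < v_6 < v_7 < v_8. Listing each simplex with vertices in this order, K has dimension 2 with simplices:

  0-simplices (9): [v_0], [v_1], [v_2], [v_3], [v_4], [v_5], [v_6], [v_7], [v_8]
  1-simplices (13): [v_0,v_1], [v_0,v_3], [v_0,v_8], [v_1,v_7], [v_2,v_3], [v_2,v_4], [v_2,v_7], [v_3,v_7], [v_4,v_5], [v_4,v_7], [v_5,v_6], [v_6,v_8], [v_7,v_8]
  2-simplices (2): [v_2,v_3,v_7], [v_2,v_4,v_7]

giving chain groups C_0 ≅ Z^9, C_1 ≅ Z^13, C_2 ≅ Z^2.

Boundary ∂_1: C_1 → C_0 is given by ∂[p,q] = [q] − [p].
As a 9×13 matrix over Z this has rank 8, with invariant factors (1,1,1,1,1,1,1,1).

The boundary map ∂_2: C_2 → C_1 maps a triangle to the signed sum of its edges. For instance
  ∂[v_2,v_3,v_7] = [v_3,v_7] − [v_2,v_7] + [v_2,v_3],
  ∂[v_2,v_4,v_7] = [v_4,v_7] − [v_2,v_7] + [v_2,v_4].
As a 13×2 matrix over Z this has rank 2, with invariant factors (1,1).

Reading off H_k = ker ∂_k / im ∂_{k+1}:

  H_2: rank ker ∂_2 − rank ∂_3 = (2 − 2) − 0 = 0, and there is no ∂_3, so H_2 = 0.

H_2 ≅ 0.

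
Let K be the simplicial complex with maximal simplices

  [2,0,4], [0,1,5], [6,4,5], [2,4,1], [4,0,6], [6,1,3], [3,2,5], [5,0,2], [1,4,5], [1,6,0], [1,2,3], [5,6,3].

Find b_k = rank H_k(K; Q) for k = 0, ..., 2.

Order the vertices as 0 < 1 < 2 < 3 < 4 < 5 < 6. Listing each simplex with vertices in this order, K has dimension 2 with simplices:

  0-simplices (7): [0], [1], [2], [3], [4], [5], [6]
  1-simplices (18): [0,1], [0,2], [0,4], [0,5], [0,6], [1,2], [1,3], [1,4], [1,5], [1,6], [2,3], [2,4], [2,5], [3,5], [3,6], [4,5], [4,6], [5,6]
  2-simplices (12): [0,1,5], [0,1,6], [0,2,4], [0,2,5], [0,4,6], [1,2,3], [1,2,4], [1,3,6], [1,4,5], [2,3,5], [3,5,6], [4,5,6]

giving chain groups C_0 ≅ Z^7, C_1 ≅ Z^18, C_2 ≅ Z^12.

The boundary map ∂_1: C_1 → C_0 is given by ∂[p,q] = [q] − [p]. For instance
  ∂[0,1] = [1] − [0].
As a 7×18 matrix over Z this has rank 6, with invariant factors (1,1,1,1,1,1).

Boundary ∂_2: C_2 → C_1 maps a triangle to the signed sum of its edges. For instance
  ∂[1,3,6] = [3,6] − [1,6] + [1,3],
  ∂[0,2,4] = [2,4] − [0,4] + [0,2].
The 18×12 boundary matrix has rank 12 and Smith normal form diag(1,1,1,1,1,1,1,1,1,1,1,2).

Reading off H_k = ker ∂_k / im ∂_{k+1}:

  H_0: rank C_0 − rank ∂_1 = 7 − 6 = 1, and the invariant factors of ∂_1 are all 1, so H_0 = Z.
  H_1: rank ker ∂_1 − rank ∂_2 = (18 − 6) − 12 = 0, and ∂_2 has invariant factor 2 > 1, so H_1 = Z/2.
  H_2: rank ker ∂_2 − rank ∂_3 = (12 − 12) − 0 = 0, and there is no ∂_3, so H_2 = 0.

Hence the Betti numbers are b_0 = 1, b_1 = 0, b_2 = 0.

b_0 = 1, b_1 = 0, b_2 = 0.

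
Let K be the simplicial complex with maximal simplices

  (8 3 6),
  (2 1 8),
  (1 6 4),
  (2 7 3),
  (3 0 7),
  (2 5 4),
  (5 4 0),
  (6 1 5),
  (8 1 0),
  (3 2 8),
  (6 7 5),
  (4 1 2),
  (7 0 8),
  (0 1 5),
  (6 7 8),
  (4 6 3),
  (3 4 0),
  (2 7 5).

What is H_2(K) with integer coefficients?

H_2 = 0.

Take the total order 0 < 1 < 2 < 3 < 4 < 5 < 6 < 7 < 8 on the vertex set. Then K (dimension 2) consists of the simplices:

  0-simplices (9): [0], [1], [2], [3], [4], [5], [6], [7], [8]
  1-simplices (27): (27 of them)
  2-simplices (18): [0,1,5], [0,1,8], [0,3,4], [0,3,7], [0,4,5], [0,7,8], [1,2,4], [1,2,8], [1,4,6], [1,5,6], [2,3,7], [2,3,8], [2,4,5], [2,5,7], [3,4,6], [3,6,8], [5,6,7], [6,7,8]

so the chain groups are C_0 ≅ Z^9, C_1 ≅ Z^27, C_2 ≅ Z^18.

The boundary map ∂_1: C_1 → C_0 is given by ∂[p,q] = [q] − [p]. For instance
  ∂[2,8] = [8] − [2].
The 9×27 boundary matrix has rank 8 and Smith normal form diag(1,1,1,1,1,1,1,1).

Boundary ∂_2: C_2 → C_1 maps a triangle to the signed sum of its edges. For instance
  ∂[1,5,6] = [5,6] − [1,6] + [1,5],
  ∂[5,6,7] = [6,7] − [5,7] + [5,6].
As a 27×18 matrix over Z this has rank 18, with invariant factors (1,1,1,1,1,1,1,1,1,1,1,1,1,1,1,1,1,2).

From H_k ≅ ker(∂_k) / im(∂_{k+1}) we obtain:

  H_2: rank ker ∂_2 − rank ∂_3 = (18 − 18) − 0 = 0, and there is no ∂_3, so H_2 = 0.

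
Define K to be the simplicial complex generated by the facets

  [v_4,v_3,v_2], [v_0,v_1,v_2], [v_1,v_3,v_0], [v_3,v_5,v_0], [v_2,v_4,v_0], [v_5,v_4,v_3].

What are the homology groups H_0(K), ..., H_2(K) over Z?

K has 6 vertices, 12 edges, 6 triangles.
rank ∂_0 = 0, rank ∂_1 = 5 ⇒ b_0 = 6 − 0 − 5 = 1; all invariant factors of ∂_1 are 1 so no torsion. So H_0 ≅ Z.
rank ∂_1 = 5, rank ∂_2 = 6 ⇒ b_1 = 12 − 5 − 6 = 1; all invariant factors of ∂_2 are 1 so no torsion. So H_1 ≅ Z.
rank ∂_2 = 6, rank ∂_3 = 0 ⇒ b_2 = 6 − 6 − 0 = 0. So H_2 ≅ 0.

H_0 = Z,  H_1 = Z,  H_2 = 0.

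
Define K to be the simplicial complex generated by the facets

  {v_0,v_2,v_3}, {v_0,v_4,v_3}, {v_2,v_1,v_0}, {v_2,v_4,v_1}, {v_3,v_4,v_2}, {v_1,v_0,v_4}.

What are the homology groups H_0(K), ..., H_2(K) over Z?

We work with the vertex ordering v_0 < v_1 < v_2 < v_3 < v_4. The simplices of K, each written with vertices in increasing order, are:

  0-simplices (5): [v_0], [v_1], [v_2], [v_3], [v_4]
  1-simplices (9): [v_0,v_1], [v_0,v_2], [v_0,v_3], [v_0,v_4], [v_1,v_2], [v_1,v_4], [v_2,v_3], [v_2,v_4], [v_3,v_4]
  2-simplices (6): [v_0,v_1,v_2], [v_0,v_1,v_4], [v_0,v_2,v_3], [v_0,v_3,v_4], [v_1,v_2,v_4], [v_2,v_3,v_4]

Hence C_0 ≅ Z^5, C_1 ≅ Z^9, C_2 ≅ Z^6.

The boundary map ∂_1: C_1 → C_0 sends each edge [p,q] (with p < q) to q − p.
As a 5×9 matrix over Z this has rank 4, with invariant factors (1,1,1,1).

The boundary map ∂_2: C_2 → C_1 acts by ∂[p,q,r] = [q,r] − [p,r] + [p,q]. For instance
  ∂[v_0,v_1,v_4] = [v_1,v_4] − [v_0,v_4] + [v_0,v_1],
  ∂[v_0,v_3,v_4] = [v_3,v_4] − [v_0,v_4] + [v_0,v_3].
The 9×6 boundary matrix has rank 5 and Smith normal form diag(1,1,1,1,1).

From H_k ≅ ker(∂_k) / im(∂_{k+1}) we obtain:

  H_0: rank C_0 − rank ∂_1 = 5 − 4 = 1, and the invariant factors of ∂_1 are all 1, so H_0 = Z.
  H_1: rank ker ∂_1 − rank ∂_2 = (9 − 4) − 5 = 0, and the invariant factors of ∂_2 are all 1, so H_1 = 0.
  H_2: rank ker ∂_2 − rank ∂_3 = (6 − 5) − 0 = 1, and there is no ∂_3, so H_2 = Z.

H_0 = Z,  H_1 = 0,  H_2 = Z.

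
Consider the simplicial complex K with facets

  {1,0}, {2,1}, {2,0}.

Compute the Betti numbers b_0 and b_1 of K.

b_0 = 1, b_1 = 1.

We work with the vertex ordering 0 < 1 < 2. The simplices of K, each written with vertices in increasing order, are:

  0-simplices (3): [0], [1], [2]
  1-simplices (3): [0,1], [0,2], [1,2]

giving chain groups C_0 ≅ Z^3, C_1 ≅ Z^3.

∂_1: C_1 → C_0 sends each edge [p,q] (with p < q) to q − p. For instance
  ∂[0,2] = [2] − [0].
This gives a 3×3 integer matrix of rank 2; reducing to Smith normal form yields diagonal entries (1,1).

Now H_k = ker ∂_k / im ∂_{k+1}, so:

  H_0: rank C_0 − rank ∂_1 = 3 − 2 = 1, and the invariant factors of ∂_1 are all 1, so H_0 ≅ Z.
  H_1: rank ker ∂_1 − rank ∂_2 = (3 − 2) − 0 = 1, and there is no ∂_2, so H_1 ≅ Z.

Hence the Betti numbers are b_0 = 1, b_1 = 1.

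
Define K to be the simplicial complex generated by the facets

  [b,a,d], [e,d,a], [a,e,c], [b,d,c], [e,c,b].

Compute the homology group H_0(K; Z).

H_0 = Z.

Fix the vertex order a < b < c < d < e and write every simplex with vertices in increasing order. Then dim K = 2 and the simplices of K are:

  0-simplices (5): a, b, c, d, e
  1-simplices (10): ab, ac, ad, ae, bc, bd, be, cd, ce, de
  2-simplices (5): abd, ace, ade, bcd, bce

Hence C_0 ≅ Z^5, C_1 ≅ Z^10, C_2 ≅ Z^5.

∂_1: C_1 → C_0 maps an edge to its endpoints' difference, ∂[p,q] = q − p.
This gives a 5×10 integer matrix of rank 4; reducing to Smith normal form yields diagonal entries (1,1,1,1).

∂_2: C_2 → C_1 acts by ∂[p,q,r] = [q,r] − [p,r] + [p,q]. For instance
  ∂ade = de − ae + ad,
  ∂bcd = cd − bd + bc.
The 10×5 boundary matrix has rank 5 and Smith normal form diag(1,1,1,1,1).

Now H_k = ker ∂_k / im ∂_{k+1}, so:

  H_0: rank C_0 − rank ∂_1 = 5 − 4 = 1, and the invariant factors of ∂_1 are all 1, so H_0 = Z.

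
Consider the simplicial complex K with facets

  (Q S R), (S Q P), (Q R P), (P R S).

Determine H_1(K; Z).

H_1 ≅ 0.

Fix the vertex order P < Q < R < S and write every simplex with vertices in increasing order. Then dim K = 2 and the simplices of K are:

  0-simplices (4): P, Q, R, S
  1-simplices (6): PQ, PR, PS, QR, QS, RS
  2-simplices (4): PQR, PQS, PRS, QRS

so the chain groups are C_0 ≅ Z^4, C_1 ≅ Z^6, C_2 ≅ Z^4.

Boundary ∂_1: C_1 → C_0 sends each edge [p,q] (with p < q) to q − p. For instance
  ∂PR = R − P.
The 4×6 boundary matrix has rank 3 and Smith normal form diag(1,1,1).

∂_2: C_2 → C_1 maps a triangle to the signed sum of its edges. For instance
  ∂PQS = QS − PS + PQ,
  ∂PQR = QR − PR + PQ.
The resulting 6×4 matrix has rank 3, and its Smith normal form has invariant factors (1,1,1).

From H_k ≅ ker(∂_k) / im(∂_{k+1}) we obtain:

  H_1: rank ker ∂_1 − rank ∂_2 = (6 − 3) − 3 = 0, and the invariant factors of ∂_2 are all 1, so H_1 = 0.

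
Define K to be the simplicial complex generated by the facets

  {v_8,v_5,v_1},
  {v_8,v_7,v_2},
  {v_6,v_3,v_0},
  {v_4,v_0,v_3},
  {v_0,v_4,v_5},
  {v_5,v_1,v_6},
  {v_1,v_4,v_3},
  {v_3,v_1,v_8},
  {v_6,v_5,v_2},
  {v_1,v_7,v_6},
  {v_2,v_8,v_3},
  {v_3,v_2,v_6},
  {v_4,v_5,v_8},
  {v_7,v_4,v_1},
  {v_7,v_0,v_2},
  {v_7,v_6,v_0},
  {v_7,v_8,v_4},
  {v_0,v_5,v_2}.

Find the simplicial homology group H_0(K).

H_0 ≅ Z.

Take the total order v_0 < v_1 < v_2 < v_3 < v_4 < v_5 < v_6 < v_7 < v_8 on the vertex set. Then K (dimension 2) consists of the simplices:

  0-simplices (9): [v_0], [v_1], [v_2], [v_3], [v_4], [v_5], [v_6], [v_7], [v_8]
  1-simplices (27): (27 of them)
  2-simplices (18): (18 of them)

so the chain groups are C_0 ≅ Z^9, C_1 ≅ Z^27, C_2 ≅ Z^18.

Boundary ∂_1: C_1 → C_0 maps an edge to its endpoints' difference, ∂[p,q] = q − p. For instance
  ∂[v_0,v_6] = [v_6] − [v_0].
As a 9×27 matrix over Z this has rank 8, with invariant factors (1,1,1,1,1,1,1,1).

The boundary map ∂_2: C_2 → C_1 sends each 2-simplex [p,q,r] to [q,r] − [p,r] + [p,q]. For instance
  ∂[v_0,v_3,v_4] = [v_3,v_4] − [v_0,v_4] + [v_0,v_3],
  ∂[v_2,v_7,v_8] = [v_7,v_8] − [v_2,v_8] + [v_2,v_7].
The resulting 27×18 matrix has rank 18, and its Smith normal form has invariant factors (1,1,1,1,1,1,1,1,1,1,1,1,1,1,1,1,1,2).

Now H_k = ker ∂_k / im ∂_{k+1}, so:

  H_0: rank C_0 − rank ∂_1 = 9 − 8 = 1, and the invariant factors of ∂_1 are all 1, so H_0 ≅ Z.

(K is a triangulation of the Klein bottle.)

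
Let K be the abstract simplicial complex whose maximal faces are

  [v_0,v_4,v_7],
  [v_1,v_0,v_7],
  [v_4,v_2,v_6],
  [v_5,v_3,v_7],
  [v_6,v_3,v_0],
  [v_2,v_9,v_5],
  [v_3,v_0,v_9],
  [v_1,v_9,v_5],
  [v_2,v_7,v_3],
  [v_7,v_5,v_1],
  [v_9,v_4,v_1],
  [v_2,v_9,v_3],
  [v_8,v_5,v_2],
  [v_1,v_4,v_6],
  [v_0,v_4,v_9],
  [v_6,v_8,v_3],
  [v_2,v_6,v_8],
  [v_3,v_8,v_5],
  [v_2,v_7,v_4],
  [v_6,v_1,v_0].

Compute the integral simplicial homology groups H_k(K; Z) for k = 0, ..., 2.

H_0 ≅ Z,  H_1 ≅ Z ⊕ Z_2,  H_2 = 0.

Take the total order v_0 < v_1 < v_2 < v_3 < v_4 < v_5 < v_6 < v_7 < v_8 < v_9 on the vertex set. Then K (dimension 2) consists of the simplices:

  0-simplices (10): [v_0], [v_1], [v_2], [v_3], [v_4], [v_5], [v_6], [v_7], [v_8], [v_9]
  1-simplices (30): (30 of them)
  2-simplices (20): (20 of them)

giving chain groups C_0 ≅ Z^10, C_1 ≅ Z^30, C_2 ≅ Z^20.

Boundary ∂_1: C_1 → C_0 maps an edge to its endpoints' difference, ∂[p,q] = q − p.
The resulting 10×30 matrix has rank 9, and its Smith normal form has invariant factors (1,1,1,1,1,1,1,1,1).

The boundary map ∂_2: C_2 → C_1 acts by ∂[p,q,r] = [q,r] − [p,r] + [p,q]. For instance
  ∂[v_0,v_3,v_6] = [v_3,v_6] − [v_0,v_6] + [v_0,v_3],
  ∂[v_3,v_6,v_8] = [v_6,v_8] − [v_3,v_8] + [v_3,v_6].
The resulting 30×20 matrix has rank 20, and its Smith normal form has invariant factors (1,1,1,1,1,1,1,1,1,1,1,1,1,1,1,1,1,1,1,2).

From H_k ≅ ker(∂_k) / im(∂_{k+1}) we obtain:

  H_0: rank C_0 − rank ∂_1 = 10 − 9 = 1, and the invariant factors of ∂_1 are all 1, so H_0 ≅ Z.
  H_1: rank ker ∂_1 − rank ∂_2 = (30 − 9) − 20 = 1, and ∂_2 has invariant factor 2 > 1, so H_1 ≅ Z ⊕ Z_2.
  H_2: rank ker ∂_2 − rank ∂_3 = (20 − 20) − 0 = 0, and there is no ∂_3, so H_2 ≅ 0.

(K is a triangulation of the Klein bottle.)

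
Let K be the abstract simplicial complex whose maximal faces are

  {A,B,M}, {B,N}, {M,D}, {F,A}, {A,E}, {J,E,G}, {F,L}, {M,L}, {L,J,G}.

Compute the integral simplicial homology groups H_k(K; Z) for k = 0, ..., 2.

H_0 = Z,  H_1 = Z^2,  H_2 = 0.

We work with the vertex ordering A < B < D < E < F < G < J < L < M < N. The simplices of K, each written with vertices in increasing order, are:

  0-simplices (10): A, B, D, E, F, G, J, L, M, N
  1-simplices (14): AB, AE, AF, AM, BM, BN, DM, EG, EJ, FL, GJ, GL, JL, LM
  2-simplices (3): ABM, EGJ, GJL

Hence C_0 ≅ Z^10, C_1 ≅ Z^14, C_2 ≅ Z^3.

Boundary ∂_1: C_1 → C_0 sends each edge [p,q] (with p < q) to q − p. For instance
  ∂BN = N − B.
The resulting 10×14 matrix has rank 9, and its Smith normal form has invariant factors (1,1,1,1,1,1,1,1,1).

Boundary ∂_2: C_2 → C_1 maps a triangle to the signed sum of its edges. For instance
  ∂EGJ = GJ − EJ + EG,
  ∂ABM = BM − AM + AB.
The 14×3 boundary matrix has rank 3 and Smith normal form diag(1,1,1).

Now H_k = ker ∂_k / im ∂_{k+1}, so:

  H_0: rank C_0 − rank ∂_1 = 10 − 9 = 1, and the invariant factors of ∂_1 are all 1, so H_0 ≅ Z.
  H_1: rank ker ∂_1 − rank ∂_2 = (14 − 9) − 3 = 2, and the invariant factors of ∂_2 are all 1, so H_1 ≅ Z^2.
  H_2: rank ker ∂_2 − rank ∂_3 = (3 − 3) − 0 = 0, and there is no ∂_3, so H_2 ≅ 0.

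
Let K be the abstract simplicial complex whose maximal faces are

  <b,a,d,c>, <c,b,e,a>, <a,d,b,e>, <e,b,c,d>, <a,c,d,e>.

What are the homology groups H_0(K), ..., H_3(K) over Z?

Fix the vertex order a < b < c < d < e and write every simplex with vertices in increasing order. Then dim K = 3 and the simplices of K are:

  0-simplices (5): a, b, c, d, e
  1-simplices (10): ab, ac, ad, ae, bc, bd, be, cd, ce, de
  2-simplices (10): abc, abd, abe, acd, ace, ade, bcd, bce, bde, cde
  3-simplices (5): abcd, abce, abde, acde, bcde

so the chain groups are C_0 ≅ Z^5, C_1 ≅ Z^10, C_2 ≅ Z^10, C_3 ≅ Z^5.

∂_1: C_1 → C_0 sends each edge [p,q] (with p < q) to q − p. For instance
  ∂ac = c − a.
This gives a 5×10 integer matrix of rank 4; reducing to Smith normal form yields diagonal entries (1,1,1,1).

Boundary ∂_2: C_2 → C_1 sends each 2-simplex [p,q,r] to [q,r] − [p,r] + [p,q]. For instance
  ∂bde = de − be + bd,
  ∂ace = ce − ae + ac.
This gives a 10×10 integer matrix of rank 6; reducing to Smith normal form yields diagonal entries (1,1,1,1,1,1).

∂_3: C_3 → C_2 sends each 3-simplex σ to the alternating sum Σ_i (−1)^i (σ with its i-th vertex removed). For instance
  ∂acde = cde − ade + ace − acd,
  ∂abde = bde − ade + abe − abd.
The resulting 10×5 matrix has rank 4, and its Smith normal form has invariant factors (1,1,1,1).

From H_k ≅ ker(∂_k) / im(∂_{k+1}) we obtain:

  H_0: rank C_0 − rank ∂_1 = 5 − 4 = 1, and the invariant factors of ∂_1 are all 1, so H_0 = Z.
  H_1: rank ker ∂_1 − rank ∂_2 = (10 − 4) − 6 = 0, and the invariant factors of ∂_2 are all 1, so H_1 = 0.
  H_2: rank ker ∂_2 − rank ∂_3 = (10 − 6) − 4 = 0, and the invariant factors of ∂_3 are all 1, so H_2 = 0.
  H_3: rank ker ∂_3 − rank ∂_4 = (5 − 4) − 0 = 1, and there is no ∂_4, so H_3 = Z.

H_0 ≅ Z,  H_1 = 0,  H_2 = 0,  H_3 ≅ Z.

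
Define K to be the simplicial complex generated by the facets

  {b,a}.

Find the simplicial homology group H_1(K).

H_1 = 0.

Fix the vertex order a < b and write every simplex with vertices in increasing order. Then dim K = 1 and the simplices of K are:

  0-simplices (2): a, b
  1-simplices (1): ab

so the chain groups are C_0 ≅ Z^2, C_1 ≅ Z^1.

∂_1: C_1 → C_0 sends each edge [p,q] (with p < q) to q − p.
The resulting 2×1 matrix has rank 1, and its Smith normal form has invariant factors (1).

Reading off H_k = ker ∂_k / im ∂_{k+1}:

  H_1: rank ker ∂_1 − rank ∂_2 = (1 − 1) − 0 = 0, and there is no ∂_2, so H_1 = 0.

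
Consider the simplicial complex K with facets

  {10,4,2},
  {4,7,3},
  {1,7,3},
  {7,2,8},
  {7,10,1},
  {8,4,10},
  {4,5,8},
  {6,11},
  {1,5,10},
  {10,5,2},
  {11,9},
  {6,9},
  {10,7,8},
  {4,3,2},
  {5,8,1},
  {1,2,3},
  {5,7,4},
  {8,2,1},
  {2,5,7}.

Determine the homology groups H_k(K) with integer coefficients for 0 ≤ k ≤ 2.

H_0 ≅ Z^2,  H_1 ≅ Z^3,  H_2 ≅ Z.

K has 11 vertices, 27 edges, 16 triangles.
rank ∂_0 = 0, rank ∂_1 = 9 ⇒ b_0 = 11 − 0 − 9 = 2; all invariant factors of ∂_1 are 1 so no torsion. So H_0 = Z^2.
rank ∂_1 = 9, rank ∂_2 = 15 ⇒ b_1 = 27 − 9 − 15 = 3; all invariant factors of ∂_2 are 1 so no torsion. So H_1 = Z^3.
rank ∂_2 = 15, rank ∂_3 = 0 ⇒ b_2 = 16 − 15 − 0 = 1. So H_2 = Z.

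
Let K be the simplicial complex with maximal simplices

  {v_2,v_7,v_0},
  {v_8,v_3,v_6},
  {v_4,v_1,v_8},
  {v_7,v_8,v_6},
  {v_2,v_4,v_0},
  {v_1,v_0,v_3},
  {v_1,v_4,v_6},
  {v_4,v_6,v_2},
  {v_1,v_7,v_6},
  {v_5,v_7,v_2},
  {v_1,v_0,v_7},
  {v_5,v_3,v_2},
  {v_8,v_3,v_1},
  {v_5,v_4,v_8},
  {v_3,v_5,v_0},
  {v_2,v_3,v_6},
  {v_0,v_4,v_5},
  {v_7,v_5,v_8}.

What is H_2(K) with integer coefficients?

H_2 = 0.

K has 9 vertices, 27 edges, 18 triangles.
rank ∂_2 = 18, rank ∂_3 = 0 ⇒ b_2 = 18 − 18 − 0 = 0. So H_2 ≅ 0.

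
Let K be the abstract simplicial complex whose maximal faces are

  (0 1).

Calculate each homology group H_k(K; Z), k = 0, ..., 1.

H_0 = Z,  H_1 = 0.

K has 2 vertices, 1 edge.
rank ∂_0 = 0, rank ∂_1 = 1 ⇒ b_0 = 2 − 0 − 1 = 1; all invariant factors of ∂_1 are 1 so no torsion. So H_0 ≅ Z.
rank ∂_1 = 1, rank ∂_2 = 0 ⇒ b_1 = 1 − 1 − 0 = 0. So H_1 ≅ 0.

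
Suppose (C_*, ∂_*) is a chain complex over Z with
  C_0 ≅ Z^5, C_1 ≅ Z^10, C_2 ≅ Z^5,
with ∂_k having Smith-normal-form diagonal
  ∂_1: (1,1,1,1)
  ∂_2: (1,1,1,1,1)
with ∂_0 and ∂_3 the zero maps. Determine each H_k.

H_0 = Z,  H_1 = Z,  H_2 = 0.

H_0: b_0 = 5 − 0 − 4 = 1; torsion from ∂_1 factors > 1: none. So H_0 = Z.
H_1: b_1 = 10 − 4 − 5 = 1; torsion from ∂_2 factors > 1: none. So H_1 = Z.
H_2: b_2 = 5 − 5 − 0 = 0; torsion from ∂_3 factors > 1: none. So H_2 = 0.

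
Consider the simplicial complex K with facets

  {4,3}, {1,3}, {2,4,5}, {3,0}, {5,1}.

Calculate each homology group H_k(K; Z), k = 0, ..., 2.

Fix the vertex order 0 < 1 < 2 < 3 < 4 < 5 and write every simplex with vertices in increasing order. Then dim K = 2 and the simplices of K are:

  0-simplices (6): [0], [1], [2], [3], [4], [5]
  1-simplices (7): [0,3], [1,3], [1,5], [2,4], [2,5], [3,4], [4,5]
  2-simplices (1): [2,4,5]

so the chain groups are C_0 ≅ Z^6, C_1 ≅ Z^7, C_2 ≅ Z^1.

Boundary ∂_1: C_1 → C_0 maps an edge to its endpoints' difference, ∂[p,q] = q − p.
The resulting 6×7 matrix has rank 5, and its Smith normal form has invariant factors (1,1,1,1,1).

∂_2: C_2 → C_1 acts by ∂[p,q,r] = [q,r] − [p,r] + [p,q]. For instance
  ∂[2,4,5] = [4,5] − [2,5] + [2,4].
As a 7×1 matrix over Z this has rank 1, with invariant factors (1).

Computing H_k = (kernel of ∂_k) / (image of ∂_{k+1}):

  H_0: rank C_0 − rank ∂_1 = 6 − 5 = 1, and the invariant factors of ∂_1 are all 1, so H_0 = Z.
  H_1: rank ker ∂_1 − rank ∂_2 = (7 − 5) − 1 = 1, and the invariant factors of ∂_2 are all 1, so H_1 = Z.
  H_2: rank ker ∂_2 − rank ∂_3 = (1 − 1) − 0 = 0, and there is no ∂_3, so H_2 = 0.

H_0 = Z,  H_1 = Z,  H_2 = 0.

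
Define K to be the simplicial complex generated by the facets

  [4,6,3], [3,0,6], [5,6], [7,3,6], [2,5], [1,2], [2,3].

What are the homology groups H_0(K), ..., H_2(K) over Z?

Fix the vertex order 0 < 1 < 2 < 3 < 4 < 5 < 6 < 7 and write every simplex with vertices in increasing order. Then dim K = 2 and the simplices of K are:

  0-simplices (8): [0], [1], [2], [3], [4], [5], [6], [7]
  1-simplices (11): [0,3], [0,6], [1,2], [2,3], [2,5], [3,4], [3,6], [3,7], [4,6], [5,6], [6,7]
  2-simplices (3): [0,3,6], [3,4,6], [3,6,7]

so the chain groups are C_0 ≅ Z^8, C_1 ≅ Z^11, C_2 ≅ Z^3.

∂_1: C_1 → C_0 maps an edge to its endpoints' difference, ∂[p,q] = q − p. For instance
  ∂[2,3] = [3] − [2].
This gives a 8×11 integer matrix of rank 7; reducing to Smith normal form yields diagonal entries (1,1,1,1,1,1,1).

The boundary map ∂_2: C_2 → C_1 sends each 2-simplex [p,q,r] to [q,r] − [p,r] + [p,q]. For instance
  ∂[3,4,6] = [4,6] − [3,6] + [3,4],
  ∂[3,6,7] = [6,7] − [3,7] + [3,6].
As a 11×3 matrix over Z this has rank 3, with invariant factors (1,1,1).

Reading off H_k = ker ∂_k / im ∂_{k+1}:

  H_0: rank C_0 − rank ∂_1 = 8 − 7 = 1, and the invariant factors of ∂_1 are all 1, so H_0 ≅ Z.
  H_1: rank ker ∂_1 − rank ∂_2 = (11 − 7) − 3 = 1, and the invariant factors of ∂_2 are all 1, so H_1 ≅ Z.
  H_2: rank ker ∂_2 − rank ∂_3 = (3 − 3) − 0 = 0, and there is no ∂_3, so H_2 ≅ 0.

As a check, the Euler characteristic is 8 − 11 + 3 = 0, which agrees with 1 − 1 + 0 = 0.

H_0 ≅ Z,  H_1 ≅ Z,  H_2 = 0.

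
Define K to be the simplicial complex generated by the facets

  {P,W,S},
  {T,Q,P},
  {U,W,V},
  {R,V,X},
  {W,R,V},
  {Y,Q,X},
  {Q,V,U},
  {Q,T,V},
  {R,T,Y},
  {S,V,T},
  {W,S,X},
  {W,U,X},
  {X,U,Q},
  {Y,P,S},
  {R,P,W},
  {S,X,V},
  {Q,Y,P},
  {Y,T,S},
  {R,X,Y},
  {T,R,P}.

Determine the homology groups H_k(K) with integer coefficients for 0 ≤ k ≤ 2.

Order the vertices as P < Q < R < S < T < U < V < W < X < Y. Listing each simplex with vertices in this order, K has dimension 2 with simplices:

  0-simplices (10): P, Q, R, S, T, U, V, W, X, Y
  1-simplices (30): PQ, PR, PS, PT, PW, PY, QT, QU, QV, QX, QY, RT, RV, RW, RX, RY, ST, SV, SW, SX, SY, TV, TY, UV, UW, UX, VW, VX, WX, XY
  2-simplices (20): PQT, PQY, PRT, PRW, PSW, PSY, QTV, QUV, QUX, QXY, RTY, RVW, RVX, RXY, STV, STY, SVX, SWX, UVW, UWX

so the chain groups are C_0 ≅ Z^10, C_1 ≅ Z^30, C_2 ≅ Z^20.

Boundary ∂_1: C_1 → C_0 maps an edge to its endpoints' difference, ∂[p,q] = q − p.
As a 10×30 matrix over Z this has rank 9, with invariant factors (1,1,1,1,1,1,1,1,1).

∂_2: C_2 → C_1 maps a triangle to the signed sum of its edges. For instance
  ∂PRT = RT − PT + PR,
  ∂PRW = RW − PW + PR.
This gives a 30×20 integer matrix of rank 20; reducing to Smith normal form yields diagonal entries (1,1,1,1,1,1,1,1,1,1,1,1,1,1,1,1,1,1,1,2).

From H_k ≅ ker(∂_k) / im(∂_{k+1}) we obtain:

  H_0: rank C_0 − rank ∂_1 = 10 − 9 = 1, and the invariant factors of ∂_1 are all 1, so H_0 = Z.
  H_1: rank ker ∂_1 − rank ∂_2 = (30 − 9) − 20 = 1, and ∂_2 has invariant factor 2 > 1, so H_1 = Z ⊕ Z/2Z.
  H_2: rank ker ∂_2 − rank ∂_3 = (20 − 20) − 0 = 0, and there is no ∂_3, so H_2 = 0.

H_0 ≅ Z,  H_1 ≅ Z ⊕ Z/2Z,  H_2 = 0.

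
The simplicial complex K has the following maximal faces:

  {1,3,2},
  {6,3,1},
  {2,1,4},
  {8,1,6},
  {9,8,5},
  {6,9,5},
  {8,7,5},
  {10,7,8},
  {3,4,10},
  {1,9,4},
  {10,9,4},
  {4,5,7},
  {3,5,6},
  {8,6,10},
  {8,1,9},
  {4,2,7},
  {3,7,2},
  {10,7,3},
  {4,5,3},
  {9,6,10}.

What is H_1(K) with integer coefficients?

H_1 = Z ⊕ Z/2.

We work with the vertex ordering 1 < 2 < 3 < 4 < 5 < 6 < 7 < 8 < 9 < 10. The simplices of K, each written with vertices in increasing order, are:

  0-simplices (10): [1], [2], [3], [4], [5], [6], [7], [8], [9], [10]
  1-simplices (30): (30 of them)
  2-simplices (20): (20 of them)

Hence C_0 ≅ Z^10, C_1 ≅ Z^30, C_2 ≅ Z^20.

The boundary map ∂_1: C_1 → C_0 maps an edge to its endpoints' difference, ∂[p,q] = q − p. For instance
  ∂[4,7] = [7] − [4].
The resulting 10×30 matrix has rank 9, and its Smith normal form has invariant factors (1,1,1,1,1,1,1,1,1).

Boundary ∂_2: C_2 → C_1 maps a triangle to the signed sum of its edges. For instance
  ∂[2,4,7] = [4,7] − [2,7] + [2,4],
  ∂[3,4,5] = [4,5] − [3,5] + [3,4].
This gives a 30×20 integer matrix of rank 20; reducing to Smith normal form yields diagonal entries (1,1,1,1,1,1,1,1,1,1,1,1,1,1,1,1,1,1,1,2).

Reading off H_k = ker ∂_k / im ∂_{k+1}:

  H_1: rank ker ∂_1 − rank ∂_2 = (30 − 9) − 20 = 1, and ∂_2 has invariant factor 2 > 1, so H_1 = Z ⊕ Z/2.

(K is a triangulation of the Klein bottle.)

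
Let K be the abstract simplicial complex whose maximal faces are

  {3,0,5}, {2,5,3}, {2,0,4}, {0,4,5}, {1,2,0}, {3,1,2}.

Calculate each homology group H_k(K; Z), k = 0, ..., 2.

H_0 = Z,  H_1 = Z,  H_2 = 0.

We work with the vertex ordering 0 < 1 < 2 < 3 < 4 < 5. The simplices of K, each written with vertices in increasing order, are:

  0-simplices (6): [0], [1], [2], [3], [4], [5]
  1-simplices (12): [0,1], [0,2], [0,3], [0,4], [0,5], [1,2], [1,3], [2,3], [2,4], [2,5], [3,5], [4,5]
  2-simplices (6): [0,1,2], [0,2,4], [0,3,5], [0,4,5], [1,2,3], [2,3,5]

giving chain groups C_0 ≅ Z^6, C_1 ≅ Z^12, C_2 ≅ Z^6.

∂_1: C_1 → C_0 is given by ∂[p,q] = [q] − [p].
The resulting 6×12 matrix has rank 5, and its Smith normal form has invariant factors (1,1,1,1,1).

∂_2: C_2 → C_1 maps a triangle to the signed sum of its edges. For instance
  ∂[0,2,4] = [2,4] − [0,4] + [0,2],
  ∂[0,3,5] = [3,5] − [0,5] + [0,3].
This gives a 12×6 integer matrix of rank 6; reducing to Smith normal form yields diagonal entries (1,1,1,1,1,1).

Reading off H_k = ker ∂_k / im ∂_{k+1}:

  H_0: rank C_0 − rank ∂_1 = 6 − 5 = 1, and the invariant factors of ∂_1 are all 1, so H_0 = Z.
  H_1: rank ker ∂_1 − rank ∂_2 = (12 − 5) − 6 = 1, and the invariant factors of ∂_2 are all 1, so H_1 = Z.
  H_2: rank ker ∂_2 − rank ∂_3 = (6 − 6) − 0 = 0, and there is no ∂_3, so H_2 = 0.

(K is a triangulation of the cylinder S^1 x I.)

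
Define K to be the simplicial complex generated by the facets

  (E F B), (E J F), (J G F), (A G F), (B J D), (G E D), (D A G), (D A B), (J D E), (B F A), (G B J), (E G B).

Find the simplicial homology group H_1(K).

K has 7 vertices, 18 edges, 12 triangles.
rank ∂_1 = 6, rank ∂_2 = 12 ⇒ b_1 = 18 − 6 − 12 = 0; ∂_2 has invariant factor(s) [2] giving torsion. So H_1 ≅ Z_2.

H_1 = Z_2.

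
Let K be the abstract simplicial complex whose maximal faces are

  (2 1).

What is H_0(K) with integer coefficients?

H_0 ≅ Z.

K has 2 vertices, 1 edge.
rank ∂_0 = 0, rank ∂_1 = 1 ⇒ b_0 = 2 − 0 − 1 = 1; all invariant factors of ∂_1 are 1 so no torsion. So H_0 ≅ Z.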